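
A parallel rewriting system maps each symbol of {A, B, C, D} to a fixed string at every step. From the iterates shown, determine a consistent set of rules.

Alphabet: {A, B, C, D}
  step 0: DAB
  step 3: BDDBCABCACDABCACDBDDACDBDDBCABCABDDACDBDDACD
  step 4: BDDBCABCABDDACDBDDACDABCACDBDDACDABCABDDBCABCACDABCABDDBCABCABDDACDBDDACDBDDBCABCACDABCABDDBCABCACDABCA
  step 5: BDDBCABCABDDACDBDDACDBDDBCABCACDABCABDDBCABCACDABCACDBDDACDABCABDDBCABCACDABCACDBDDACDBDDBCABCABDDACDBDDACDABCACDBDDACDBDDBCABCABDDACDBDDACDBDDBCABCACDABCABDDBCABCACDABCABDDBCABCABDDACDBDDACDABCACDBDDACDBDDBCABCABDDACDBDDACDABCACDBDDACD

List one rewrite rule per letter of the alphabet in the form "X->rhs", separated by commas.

  step 4 ⇒ step 5: BDDBCABCABDDACDBDDACDABCACDBDDACDABCABDDBCABCACDABCABDDBCABCABDDACDBDDACDBDDBCABCACDABCABDDBCABCACDABCA ⇒ BDD·BCA·BCA·BDD·A·CD·BDD·A·CD·BDD·BCA·BCA·CD·A·BCA·BDD·BCA·BCA·CD·A·BCA·CD·BDD·A·CD·A·BCA·BDD·BCA·BCA·CD·A·BCA·CD·BDD·A·CD·BDD·BCA·BCA·BDD·A·CD·BDD·A·CD·A·BCA·CD·BDD·A·CD·BDD·BCA·BCA·BDD·A·CD·BDD·A·CD·BDD·BCA·BCA·CD·A·BCA·BDD·BCA·BCA·CD·A·BCA·BDD·BCA·BCA·BDD·A·CD·BDD·A·CD·A·BCA·CD·BDD·A·CD·BDD·BCA·BCA·BDD·A·CD·BDD·A·CD·A·BCA·CD·BDD·A·CD
    A ↦ CD
    B ↦ BDD
    C ↦ A
    D ↦ BCA

A->CD, B->BDD, C->A, D->BCA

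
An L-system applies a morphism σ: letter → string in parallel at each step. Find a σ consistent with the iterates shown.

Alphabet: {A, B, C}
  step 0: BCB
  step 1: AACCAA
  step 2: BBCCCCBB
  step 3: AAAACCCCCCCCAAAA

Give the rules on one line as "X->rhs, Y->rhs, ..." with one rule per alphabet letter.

A->B, B->AA, C->CC

  step 2 ⇒ step 3: BBCCCCBB ⇒ AA·AA·CC·CC·CC·CC·AA·AA
    B ↦ AA
    C ↦ CC
  step 1 ⇒ step 2: AACCAA ⇒ B·B·CC·CC·B·B
    A ↦ B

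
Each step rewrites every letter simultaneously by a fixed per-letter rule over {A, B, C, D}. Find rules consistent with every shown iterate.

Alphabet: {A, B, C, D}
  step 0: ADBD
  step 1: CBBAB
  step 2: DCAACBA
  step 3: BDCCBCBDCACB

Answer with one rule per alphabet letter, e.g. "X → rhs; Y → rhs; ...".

A->CB, B->A, C->DC, D->B

  step 2 ⇒ step 3: DCAACBA ⇒ B·DC·CB·CB·DC·A·CB
    A ↦ CB
    B ↦ A
    C ↦ DC
    D ↦ B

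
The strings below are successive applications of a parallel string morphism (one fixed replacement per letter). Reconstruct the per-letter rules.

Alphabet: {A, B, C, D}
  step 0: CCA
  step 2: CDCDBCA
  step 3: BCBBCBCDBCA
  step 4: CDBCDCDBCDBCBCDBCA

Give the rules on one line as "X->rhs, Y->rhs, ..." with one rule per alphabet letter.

A->CA, B->CD, C->B, D->CB

  step 3 ⇒ step 4: BCBBCBCDBCA ⇒ CD·B·CD·CD·B·CD·B·CB·CD·B·CA
    A ↦ CA
    B ↦ CD
    C ↦ B
    D ↦ CB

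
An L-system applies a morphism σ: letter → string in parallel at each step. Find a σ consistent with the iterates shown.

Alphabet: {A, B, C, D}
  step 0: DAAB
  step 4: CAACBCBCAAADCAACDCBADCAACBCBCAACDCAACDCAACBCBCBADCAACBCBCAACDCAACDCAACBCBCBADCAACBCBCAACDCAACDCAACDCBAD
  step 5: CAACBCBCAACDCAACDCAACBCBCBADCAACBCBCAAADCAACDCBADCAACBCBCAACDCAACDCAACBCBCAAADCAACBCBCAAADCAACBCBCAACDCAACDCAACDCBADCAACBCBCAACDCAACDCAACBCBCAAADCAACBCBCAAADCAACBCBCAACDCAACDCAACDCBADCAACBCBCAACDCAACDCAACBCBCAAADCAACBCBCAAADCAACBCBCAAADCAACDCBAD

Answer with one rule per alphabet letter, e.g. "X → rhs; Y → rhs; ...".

A->CB, B->CD, C->CAA, D->AD

  step 4 ⇒ step 5: CAACBCBCAAADCAACDCBADCAACBCBCAACDCAACDCAACBCBCBADCAACBCBCAACDCAACDCAACBCBCBADCAACBCBCAACDCAACDCAACDCBAD ⇒ CAA·CB·CB·CAA·CD·CAA·CD·CAA·CB·CB·CB·AD·CAA·CB·CB·CAA·AD·CAA·CD·CB·AD·CAA·CB·CB·CAA·CD·CAA·CD·CAA·CB·CB·CAA·AD·CAA·CB·CB·CAA·AD·CAA·CB·CB·CAA·CD·CAA·CD·CAA·CD·CB·AD·CAA·CB·CB·CAA·CD·CAA·CD·CAA·CB·CB·CAA·AD·CAA·CB·CB·CAA·AD·CAA·CB·CB·CAA·CD·CAA·CD·CAA·CD·CB·AD·CAA·CB·CB·CAA·CD·CAA·CD·CAA·CB·CB·CAA·AD·CAA·CB·CB·CAA·AD·CAA·CB·CB·CAA·AD·CAA·CD·CB·AD
    A ↦ CB
    B ↦ CD
    C ↦ CAA
    D ↦ AD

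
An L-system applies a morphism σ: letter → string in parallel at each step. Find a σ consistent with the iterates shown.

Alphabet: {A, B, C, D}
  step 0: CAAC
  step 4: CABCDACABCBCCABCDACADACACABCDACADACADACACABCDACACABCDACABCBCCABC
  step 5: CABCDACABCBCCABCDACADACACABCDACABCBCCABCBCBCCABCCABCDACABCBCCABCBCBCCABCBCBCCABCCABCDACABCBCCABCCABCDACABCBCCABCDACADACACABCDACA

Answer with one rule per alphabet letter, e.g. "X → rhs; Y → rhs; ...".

  step 4 ⇒ step 5: CABCDACABCBCCABCDACADACACABCDACADACADACACABCDACACABCDACABCBCCABC ⇒ CA·BC·DA·CA·BC·BC·CA·BC·DA·CA·DA·CA·CA·BC·DA·CA·BC·BC·CA·BC·BC·BC·CA·BC·CA·BC·DA·CA·BC·BC·CA·BC·BC·BC·CA·BC·BC·BC·CA·BC·CA·BC·DA·CA·BC·BC·CA·BC·CA·BC·DA·CA·BC·BC·CA·BC·DA·CA·DA·CA·CA·BC·DA·CA
    A ↦ BC
    B ↦ DA
    C ↦ CA
    D ↦ BC

A->BC, B->DA, C->CA, D->BC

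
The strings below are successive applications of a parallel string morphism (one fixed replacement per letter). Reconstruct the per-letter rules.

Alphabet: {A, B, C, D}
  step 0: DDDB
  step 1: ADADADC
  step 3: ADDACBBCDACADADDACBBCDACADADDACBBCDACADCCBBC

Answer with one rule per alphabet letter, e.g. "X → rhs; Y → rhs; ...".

A->DAC, B->C, C->BBC, D->AD

  step 0 ⇒ step 1: DDDB ⇒ AD·AD·AD·C
    B ↦ C
    D ↦ AD
    A ↦ DAC  (constrained at step 1)
    C ↦ BBC  (constrained at step 1)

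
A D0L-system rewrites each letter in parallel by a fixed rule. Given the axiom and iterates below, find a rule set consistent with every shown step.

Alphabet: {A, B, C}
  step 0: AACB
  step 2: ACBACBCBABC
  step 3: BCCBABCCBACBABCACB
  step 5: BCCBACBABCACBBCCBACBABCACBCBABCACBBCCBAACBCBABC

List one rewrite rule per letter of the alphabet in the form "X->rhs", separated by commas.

  step 2 ⇒ step 3: ACBACBCBABC ⇒ BC·CB·A·BC·CB·A·CB·A·BC·A·CB
    A ↦ BC
    B ↦ A
    C ↦ CB

A->BC, B->A, C->CB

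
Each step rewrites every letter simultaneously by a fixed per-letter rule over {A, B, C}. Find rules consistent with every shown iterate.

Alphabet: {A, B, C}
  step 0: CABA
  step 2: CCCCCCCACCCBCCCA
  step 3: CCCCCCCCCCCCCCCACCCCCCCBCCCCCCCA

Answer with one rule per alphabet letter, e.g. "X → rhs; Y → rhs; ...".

A->CA, B->CB, C->CC

  step 2 ⇒ step 3: CCCCCCCACCCBCCCA ⇒ CC·CC·CC·CC·CC·CC·CC·CA·CC·CC·CC·CB·CC·CC·CC·CA
    A ↦ CA
    B ↦ CB
    C ↦ CC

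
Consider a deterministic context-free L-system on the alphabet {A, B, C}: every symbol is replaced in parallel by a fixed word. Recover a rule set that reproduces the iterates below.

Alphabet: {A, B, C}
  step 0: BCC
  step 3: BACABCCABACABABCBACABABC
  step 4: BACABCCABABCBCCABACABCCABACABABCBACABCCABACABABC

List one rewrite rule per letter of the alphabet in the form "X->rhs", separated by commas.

A->CA, B->BA, C->BC

  step 3 ⇒ step 4: BACABCCABACABABCBACABABC ⇒ BA·CA·BC·CA·BA·BC·BC·CA·BA·CA·BC·CA·BA·CA·BA·BC·BA·CA·BC·CA·BA·CA·BA·BC
    A ↦ CA
    B ↦ BA
    C ↦ BC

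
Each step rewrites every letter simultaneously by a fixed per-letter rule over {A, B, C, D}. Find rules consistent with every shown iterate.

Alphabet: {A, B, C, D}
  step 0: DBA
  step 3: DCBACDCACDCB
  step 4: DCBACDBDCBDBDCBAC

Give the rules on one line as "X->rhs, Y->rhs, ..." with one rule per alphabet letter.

A->D, B->AC, C->B, D->DC

  step 3 ⇒ step 4: DCBACDCACDCB ⇒ DC·B·AC·D·B·DC·B·D·B·DC·B·AC
    A ↦ D
    B ↦ AC
    C ↦ B
    D ↦ DC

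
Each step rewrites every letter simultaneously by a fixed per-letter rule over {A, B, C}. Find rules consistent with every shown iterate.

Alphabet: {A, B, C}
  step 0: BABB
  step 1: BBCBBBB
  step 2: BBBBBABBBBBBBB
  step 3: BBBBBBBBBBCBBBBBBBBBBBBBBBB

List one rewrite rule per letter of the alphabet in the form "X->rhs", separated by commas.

  step 2 ⇒ step 3: BBBBBABBBBBBBB ⇒ BB·BB·BB·BB·BB·C·BB·BB·BB·BB·BB·BB·BB·BB
    A ↦ C
    B ↦ BB
  step 1 ⇒ step 2: BBCBBBB ⇒ BB·BB·BA·BB·BB·BB·BB
    C ↦ BA

A->C, B->BB, C->BA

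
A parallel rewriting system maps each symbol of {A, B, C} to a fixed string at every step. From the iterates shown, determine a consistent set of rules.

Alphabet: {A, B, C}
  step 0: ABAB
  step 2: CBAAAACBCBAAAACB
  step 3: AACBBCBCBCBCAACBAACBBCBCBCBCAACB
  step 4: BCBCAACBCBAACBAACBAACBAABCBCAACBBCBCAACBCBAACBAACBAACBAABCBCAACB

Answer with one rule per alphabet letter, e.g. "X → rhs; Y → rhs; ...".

  step 3 ⇒ step 4: AACBBCBCBCBCAACBAACBBCBCBCBCAACB ⇒ BC·BC·AA·CB·CB·AA·CB·AA·CB·AA·CB·AA·BC·BC·AA·CB·BC·BC·AA·CB·CB·AA·CB·AA·CB·AA·CB·AA·BC·BC·AA·CB
    A ↦ BC
    B ↦ CB
    C ↦ AA

A->BC, B->CB, C->AA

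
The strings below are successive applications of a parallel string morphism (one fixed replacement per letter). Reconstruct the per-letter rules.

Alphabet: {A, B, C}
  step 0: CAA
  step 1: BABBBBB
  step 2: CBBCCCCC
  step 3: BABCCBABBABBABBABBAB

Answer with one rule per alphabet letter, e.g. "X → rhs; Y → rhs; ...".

  step 2 ⇒ step 3: CBBCCCCC ⇒ BAB·C·C·BAB·BAB·BAB·BAB·BAB
    B ↦ C
    C ↦ BAB
  step 0 ⇒ step 1: CAA ⇒ BAB·BB·BB
    A ↦ BB

A->BB, B->C, C->BAB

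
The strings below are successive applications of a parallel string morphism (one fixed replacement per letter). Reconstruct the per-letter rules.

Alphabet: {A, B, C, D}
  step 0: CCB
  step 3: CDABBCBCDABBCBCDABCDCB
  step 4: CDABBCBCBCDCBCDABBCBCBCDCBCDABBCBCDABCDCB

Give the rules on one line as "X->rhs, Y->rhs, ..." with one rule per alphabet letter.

A->B, B->CB, C->CD, D->AB

  step 3 ⇒ step 4: CDABBCBCDABBCBCDABCDCB ⇒ CD·AB·B·CB·CB·CD·CB·CD·AB·B·CB·CB·CD·CB·CD·AB·B·CB·CD·AB·CD·CB
    A ↦ B
    B ↦ CB
    C ↦ CD
    D ↦ AB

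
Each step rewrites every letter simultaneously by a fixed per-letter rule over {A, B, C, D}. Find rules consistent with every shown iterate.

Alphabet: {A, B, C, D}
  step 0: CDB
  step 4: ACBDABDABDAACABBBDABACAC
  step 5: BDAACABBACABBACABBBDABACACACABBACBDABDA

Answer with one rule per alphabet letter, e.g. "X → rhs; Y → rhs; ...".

  step 4 ⇒ step 5: ACBDABDABDAACABBBDABACAC ⇒ B·DA·AC·AB·B·AC·AB·B·AC·AB·B·B·DA·B·AC·AC·AC·AB·B·AC·B·DA·B·DA
    A ↦ B
    B ↦ AC
    C ↦ DA
    D ↦ AB

A->B, B->AC, C->DA, D->AB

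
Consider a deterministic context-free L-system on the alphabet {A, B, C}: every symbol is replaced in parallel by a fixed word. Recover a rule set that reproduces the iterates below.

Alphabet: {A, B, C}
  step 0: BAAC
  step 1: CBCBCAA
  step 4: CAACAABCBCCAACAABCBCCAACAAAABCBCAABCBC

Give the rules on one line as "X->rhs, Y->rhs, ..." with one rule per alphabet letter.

A->BC, B->C, C->AA

  step 0 ⇒ step 1: BAAC ⇒ C·BC·BC·AA
    A ↦ BC
    B ↦ C
    C ↦ AA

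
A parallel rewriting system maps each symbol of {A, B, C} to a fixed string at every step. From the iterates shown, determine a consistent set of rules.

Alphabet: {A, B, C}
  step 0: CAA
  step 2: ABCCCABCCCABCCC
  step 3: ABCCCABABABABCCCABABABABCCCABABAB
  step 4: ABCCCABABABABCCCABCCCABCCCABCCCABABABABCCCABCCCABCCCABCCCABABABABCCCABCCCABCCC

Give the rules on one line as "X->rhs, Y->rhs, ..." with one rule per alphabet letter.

A->AB, B->CCC, C->AB

  step 3 ⇒ step 4: ABCCCABABABABCCCABABABABCCCABABAB ⇒ AB·CCC·AB·AB·AB·AB·CCC·AB·CCC·AB·CCC·AB·CCC·AB·AB·AB·AB·CCC·AB·CCC·AB·CCC·AB·CCC·AB·AB·AB·AB·CCC·AB·CCC·AB·CCC
    A ↦ AB
    B ↦ CCC
    C ↦ AB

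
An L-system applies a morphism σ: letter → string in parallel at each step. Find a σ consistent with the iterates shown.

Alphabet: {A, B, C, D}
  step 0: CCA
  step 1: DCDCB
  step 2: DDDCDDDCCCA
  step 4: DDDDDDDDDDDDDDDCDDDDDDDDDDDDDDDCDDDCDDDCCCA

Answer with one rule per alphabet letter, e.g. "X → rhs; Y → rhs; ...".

A->B, B->CCA, C->DC, D->DD

  step 1 ⇒ step 2: DCDCB ⇒ DD·DC·DD·DC·CCA
    B ↦ CCA
    C ↦ DC
    D ↦ DD
  step 0 ⇒ step 1: CCA ⇒ DC·DC·B
    A ↦ B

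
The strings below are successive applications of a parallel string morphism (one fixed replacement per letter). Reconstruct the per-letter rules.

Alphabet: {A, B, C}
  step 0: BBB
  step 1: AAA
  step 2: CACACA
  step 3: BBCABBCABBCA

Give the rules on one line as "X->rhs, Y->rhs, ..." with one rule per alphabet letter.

A->CA, B->A, C->BB

  step 2 ⇒ step 3: CACACA ⇒ BB·CA·BB·CA·BB·CA
    A ↦ CA
    C ↦ BB
  step 0 ⇒ step 1: BBB ⇒ A·A·A
    B ↦ A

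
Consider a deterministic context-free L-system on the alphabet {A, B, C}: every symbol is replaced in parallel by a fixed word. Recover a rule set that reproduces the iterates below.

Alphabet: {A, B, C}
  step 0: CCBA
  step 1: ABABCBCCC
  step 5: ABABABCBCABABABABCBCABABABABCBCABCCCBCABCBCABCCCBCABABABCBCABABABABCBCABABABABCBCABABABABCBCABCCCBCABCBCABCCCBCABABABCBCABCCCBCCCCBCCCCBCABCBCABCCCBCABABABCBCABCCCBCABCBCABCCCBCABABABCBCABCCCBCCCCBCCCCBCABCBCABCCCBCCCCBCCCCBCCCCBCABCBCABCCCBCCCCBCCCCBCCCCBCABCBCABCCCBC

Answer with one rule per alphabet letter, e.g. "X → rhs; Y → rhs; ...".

A->CC, B->CBC, C->AB

  step 0 ⇒ step 1: CCBA ⇒ AB·AB·CBC·CC
    A ↦ CC
    B ↦ CBC
    C ↦ AB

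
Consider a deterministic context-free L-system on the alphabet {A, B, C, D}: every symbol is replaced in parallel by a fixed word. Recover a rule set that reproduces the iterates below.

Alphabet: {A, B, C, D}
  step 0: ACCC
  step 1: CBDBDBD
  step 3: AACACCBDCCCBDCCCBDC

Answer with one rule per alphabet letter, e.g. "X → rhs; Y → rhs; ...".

  step 0 ⇒ step 1: ACCC ⇒ C·BD·BD·BD
    A ↦ C
    C ↦ BD
    B ↦ AA  (constrained at step 1)
    D ↦ CA  (constrained at step 1)

A->C, B->AA, C->BD, D->CA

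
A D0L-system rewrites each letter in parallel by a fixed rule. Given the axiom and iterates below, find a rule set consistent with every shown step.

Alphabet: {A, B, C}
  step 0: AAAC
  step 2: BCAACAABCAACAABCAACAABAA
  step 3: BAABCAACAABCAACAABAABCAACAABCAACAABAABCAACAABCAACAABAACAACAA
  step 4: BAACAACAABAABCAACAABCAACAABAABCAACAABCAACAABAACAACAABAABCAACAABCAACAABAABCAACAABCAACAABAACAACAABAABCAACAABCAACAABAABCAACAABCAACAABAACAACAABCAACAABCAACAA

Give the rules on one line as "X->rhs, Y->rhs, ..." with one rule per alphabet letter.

A->CAA, B->BAA, C->B

  step 3 ⇒ step 4: BAABCAACAABCAACAABAABCAACAABCAACAABAABCAACAABCAACAABAACAACAA ⇒ BAA·CAA·CAA·BAA·B·CAA·CAA·B·CAA·CAA·BAA·B·CAA·CAA·B·CAA·CAA·BAA·CAA·CAA·BAA·B·CAA·CAA·B·CAA·CAA·BAA·B·CAA·CAA·B·CAA·CAA·BAA·CAA·CAA·BAA·B·CAA·CAA·B·CAA·CAA·BAA·B·CAA·CAA·B·CAA·CAA·BAA·CAA·CAA·B·CAA·CAA·B·CAA·CAA
    A ↦ CAA
    B ↦ BAA
    C ↦ B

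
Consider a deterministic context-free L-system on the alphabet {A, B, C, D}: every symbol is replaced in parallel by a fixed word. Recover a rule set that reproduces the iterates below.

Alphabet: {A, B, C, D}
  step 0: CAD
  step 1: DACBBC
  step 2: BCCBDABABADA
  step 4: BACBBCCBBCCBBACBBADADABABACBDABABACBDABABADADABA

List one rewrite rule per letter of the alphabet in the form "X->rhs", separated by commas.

A->CB, B->BA, C->DA, D->BC

  step 1 ⇒ step 2: DACBBC ⇒ BC·CB·DA·BA·BA·DA
    A ↦ CB
    B ↦ BA
    C ↦ DA
    D ↦ BC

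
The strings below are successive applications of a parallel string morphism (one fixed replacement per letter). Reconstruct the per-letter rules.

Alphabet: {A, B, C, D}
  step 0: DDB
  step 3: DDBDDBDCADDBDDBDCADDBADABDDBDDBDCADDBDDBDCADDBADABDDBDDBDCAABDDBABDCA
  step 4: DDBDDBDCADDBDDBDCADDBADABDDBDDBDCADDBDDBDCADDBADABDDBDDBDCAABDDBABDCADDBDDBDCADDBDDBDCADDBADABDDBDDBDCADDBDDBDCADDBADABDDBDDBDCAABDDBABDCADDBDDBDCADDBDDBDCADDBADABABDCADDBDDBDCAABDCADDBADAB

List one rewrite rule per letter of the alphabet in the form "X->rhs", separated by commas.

  step 3 ⇒ step 4: DDBDDBDCADDBDDBDCADDBADABDDBDDBDCADDBDDBDCADDBADABDDBDDBDCAABDDBABDCA ⇒ DDB·DDB·DCA·DDB·DDB·DCA·DDB·AD·AB·DDB·DDB·DCA·DDB·DDB·DCA·DDB·AD·AB·DDB·DDB·DCA·AB·DDB·AB·DCA·DDB·DDB·DCA·DDB·DDB·DCA·DDB·AD·AB·DDB·DDB·DCA·DDB·DDB·DCA·DDB·AD·AB·DDB·DDB·DCA·AB·DDB·AB·DCA·DDB·DDB·DCA·DDB·DDB·DCA·DDB·AD·AB·AB·DCA·DDB·DDB·DCA·AB·DCA·DDB·AD·AB
    A ↦ AB
    B ↦ DCA
    C ↦ AD
    D ↦ DDB

A->AB, B->DCA, C->AD, D->DDB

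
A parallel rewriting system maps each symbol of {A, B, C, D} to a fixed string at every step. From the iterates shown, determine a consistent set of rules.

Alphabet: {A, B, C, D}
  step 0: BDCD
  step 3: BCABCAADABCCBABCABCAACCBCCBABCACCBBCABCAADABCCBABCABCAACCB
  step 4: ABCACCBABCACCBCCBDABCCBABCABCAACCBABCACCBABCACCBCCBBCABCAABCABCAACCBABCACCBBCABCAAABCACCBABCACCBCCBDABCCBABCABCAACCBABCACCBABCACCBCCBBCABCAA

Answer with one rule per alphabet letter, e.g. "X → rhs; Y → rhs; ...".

A->CCB, B->A, C->BCA, D->DAB

  step 3 ⇒ step 4: BCABCAADABCCBABCABCAACCBCCBABCACCBBCABCAADABCCBABCABCAACCB ⇒ A·BCA·CCB·A·BCA·CCB·CCB·DAB·CCB·A·BCA·BCA·A·CCB·A·BCA·CCB·A·BCA·CCB·CCB·BCA·BCA·A·BCA·BCA·A·CCB·A·BCA·CCB·BCA·BCA·A·A·BCA·CCB·A·BCA·CCB·CCB·DAB·CCB·A·BCA·BCA·A·CCB·A·BCA·CCB·A·BCA·CCB·CCB·BCA·BCA·A
    A ↦ CCB
    B ↦ A
    C ↦ BCA
    D ↦ DAB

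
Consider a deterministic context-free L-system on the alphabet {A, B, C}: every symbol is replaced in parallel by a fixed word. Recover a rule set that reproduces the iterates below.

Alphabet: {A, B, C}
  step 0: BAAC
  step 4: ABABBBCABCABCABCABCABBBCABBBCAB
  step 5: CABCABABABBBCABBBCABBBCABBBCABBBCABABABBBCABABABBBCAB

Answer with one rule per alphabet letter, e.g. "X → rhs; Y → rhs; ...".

  step 4 ⇒ step 5: ABABBBCABCABCABCABCABBBCABBBCAB ⇒ C·AB·C·AB·AB·AB·BB·C·AB·BB·C·AB·BB·C·AB·BB·C·AB·BB·C·AB·AB·AB·BB·C·AB·AB·AB·BB·C·AB
    A ↦ C
    B ↦ AB
    C ↦ BB

A->C, B->AB, C->BB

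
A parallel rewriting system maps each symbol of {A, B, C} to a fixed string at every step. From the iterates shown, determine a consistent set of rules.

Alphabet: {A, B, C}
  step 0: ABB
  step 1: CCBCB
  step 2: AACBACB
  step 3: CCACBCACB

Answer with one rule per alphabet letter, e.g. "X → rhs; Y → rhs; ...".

  step 2 ⇒ step 3: AACBACB ⇒ C·C·A·CB·C·A·CB
    A ↦ C
    B ↦ CB
    C ↦ A

A->C, B->CB, C->A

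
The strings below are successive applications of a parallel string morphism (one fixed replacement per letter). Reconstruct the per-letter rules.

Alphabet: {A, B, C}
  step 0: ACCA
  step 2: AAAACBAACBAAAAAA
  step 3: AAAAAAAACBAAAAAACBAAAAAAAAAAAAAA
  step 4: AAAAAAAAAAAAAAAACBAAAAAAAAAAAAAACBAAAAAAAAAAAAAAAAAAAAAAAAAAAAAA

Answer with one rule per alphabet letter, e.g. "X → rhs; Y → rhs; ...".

  step 3 ⇒ step 4: AAAAAAAACBAAAAAACBAAAAAAAAAAAAAA ⇒ AA·AA·AA·AA·AA·AA·AA·AA·CB·AA·AA·AA·AA·AA·AA·AA·CB·AA·AA·AA·AA·AA·AA·AA·AA·AA·AA·AA·AA·AA·AA·AA
    A ↦ AA
    B ↦ AA
    C ↦ CB

A->AA, B->AA, C->CB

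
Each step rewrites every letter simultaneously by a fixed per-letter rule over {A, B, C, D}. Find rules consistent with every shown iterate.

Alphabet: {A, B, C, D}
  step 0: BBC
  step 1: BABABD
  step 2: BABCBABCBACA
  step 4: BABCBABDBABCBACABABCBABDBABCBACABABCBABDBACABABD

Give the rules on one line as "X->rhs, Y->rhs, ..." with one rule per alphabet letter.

A->BC, B->BA, C->BD, D->CA

  step 1 ⇒ step 2: BABABD ⇒ BA·BC·BA·BC·BA·CA
    A ↦ BC
    B ↦ BA
    D ↦ CA
  step 0 ⇒ step 1: BBC ⇒ BA·BA·BD
    C ↦ BD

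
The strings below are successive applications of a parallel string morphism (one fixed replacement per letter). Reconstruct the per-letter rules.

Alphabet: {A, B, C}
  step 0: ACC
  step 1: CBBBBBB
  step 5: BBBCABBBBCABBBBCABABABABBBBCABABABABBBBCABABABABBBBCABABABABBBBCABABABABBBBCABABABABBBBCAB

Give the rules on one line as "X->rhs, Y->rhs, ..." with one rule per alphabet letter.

  step 0 ⇒ step 1: ACC ⇒ C·BBB·BBB
    A ↦ C
    C ↦ BBB
    B ↦ AB  (constrained at step 1)

A->C, B->AB, C->BBB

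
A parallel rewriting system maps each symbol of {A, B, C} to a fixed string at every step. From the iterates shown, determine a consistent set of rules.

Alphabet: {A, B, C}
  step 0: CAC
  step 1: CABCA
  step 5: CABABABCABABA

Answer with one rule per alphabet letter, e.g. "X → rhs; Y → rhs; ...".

A->B, B->A, C->CA

  step 0 ⇒ step 1: CAC ⇒ CA·B·CA
    A ↦ B
    C ↦ CA
    B ↦ A  (constrained at step 1)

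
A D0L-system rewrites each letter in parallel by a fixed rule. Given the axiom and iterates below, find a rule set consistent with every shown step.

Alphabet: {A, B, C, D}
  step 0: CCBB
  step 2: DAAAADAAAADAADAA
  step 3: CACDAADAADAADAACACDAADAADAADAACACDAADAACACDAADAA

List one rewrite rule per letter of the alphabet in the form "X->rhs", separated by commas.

  step 2 ⇒ step 3: DAAAADAAAADAADAA ⇒ CAC·DAA·DAA·DAA·DAA·CAC·DAA·DAA·DAA·DAA·CAC·DAA·DAA·CAC·DAA·DAA
    A ↦ DAA
    D ↦ CAC
    B ↦ A  (constrained at step 0)
    C ↦ ABB  (constrained at step 0)

A->DAA, B->A, C->ABB, D->CAC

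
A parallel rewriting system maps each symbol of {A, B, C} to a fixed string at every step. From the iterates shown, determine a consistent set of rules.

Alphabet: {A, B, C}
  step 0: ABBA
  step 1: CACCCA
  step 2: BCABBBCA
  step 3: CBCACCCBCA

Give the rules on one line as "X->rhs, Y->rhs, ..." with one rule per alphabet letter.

A->CA, B->C, C->B

  step 2 ⇒ step 3: BCABBBCA ⇒ C·B·CA·C·C·C·B·CA
    A ↦ CA
    B ↦ C
    C ↦ B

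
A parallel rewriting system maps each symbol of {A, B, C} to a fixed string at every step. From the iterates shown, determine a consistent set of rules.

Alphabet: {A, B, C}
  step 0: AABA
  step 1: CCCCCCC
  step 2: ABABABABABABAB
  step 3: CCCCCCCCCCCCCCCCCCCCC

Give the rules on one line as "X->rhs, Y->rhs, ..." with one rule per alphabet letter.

  step 2 ⇒ step 3: ABABABABABABAB ⇒ CC·C·CC·C·CC·C·CC·C·CC·C·CC·C·CC·C
    A ↦ CC
    B ↦ C
  step 1 ⇒ step 2: CCCCCCC ⇒ AB·AB·AB·AB·AB·AB·AB
    C ↦ AB

A->CC, B->C, C->AB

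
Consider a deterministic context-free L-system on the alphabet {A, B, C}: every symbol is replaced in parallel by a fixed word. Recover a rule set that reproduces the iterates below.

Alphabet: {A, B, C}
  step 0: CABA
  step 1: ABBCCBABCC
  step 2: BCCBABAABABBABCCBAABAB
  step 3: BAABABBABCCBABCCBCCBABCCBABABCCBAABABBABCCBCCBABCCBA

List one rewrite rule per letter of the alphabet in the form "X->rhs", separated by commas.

  step 2 ⇒ step 3: BCCBABAABABBABCCBAABAB ⇒ BA·AB·AB·BA·BCC·BA·BCC·BCC·BA·BCC·BA·BA·BCC·BA·AB·AB·BA·BCC·BCC·BA·BCC·BA
    A ↦ BCC
    B ↦ BA
    C ↦ AB

A->BCC, B->BA, C->AB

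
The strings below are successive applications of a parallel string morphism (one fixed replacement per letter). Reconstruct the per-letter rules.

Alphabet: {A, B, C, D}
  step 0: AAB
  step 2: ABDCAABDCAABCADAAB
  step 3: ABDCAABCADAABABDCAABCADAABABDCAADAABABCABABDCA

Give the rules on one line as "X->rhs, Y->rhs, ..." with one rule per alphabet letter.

  step 2 ⇒ step 3: ABDCAABDCAABCADAAB ⇒ AB·DCA·ABC·ADA·AB·AB·DCA·ABC·ADA·AB·AB·DCA·ADA·AB·ABC·AB·AB·DCA
    A ↦ AB
    B ↦ DCA
    C ↦ ADA
    D ↦ ABC

A->AB, B->DCA, C->ADA, D->ABC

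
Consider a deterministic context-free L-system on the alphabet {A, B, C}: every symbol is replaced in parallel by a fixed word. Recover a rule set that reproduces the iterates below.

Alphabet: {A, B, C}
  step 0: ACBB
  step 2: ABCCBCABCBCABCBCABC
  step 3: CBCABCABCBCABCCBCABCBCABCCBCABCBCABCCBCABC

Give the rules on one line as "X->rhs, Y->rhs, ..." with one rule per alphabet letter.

  step 2 ⇒ step 3: ABCCBCABCBCABCBCABC ⇒ C·BC·ABC·ABC·BC·ABC·C·BC·ABC·BC·ABC·C·BC·ABC·BC·ABC·C·BC·ABC
    A ↦ C
    B ↦ BC
    C ↦ ABC

A->C, B->BC, C->ABC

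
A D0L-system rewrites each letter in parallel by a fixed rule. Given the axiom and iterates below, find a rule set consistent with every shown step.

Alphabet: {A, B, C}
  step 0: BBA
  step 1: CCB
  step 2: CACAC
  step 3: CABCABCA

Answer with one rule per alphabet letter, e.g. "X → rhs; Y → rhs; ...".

A->B, B->C, C->CA

  step 2 ⇒ step 3: CACAC ⇒ CA·B·CA·B·CA
    A ↦ B
    C ↦ CA
  step 0 ⇒ step 1: BBA ⇒ C·C·B
    B ↦ C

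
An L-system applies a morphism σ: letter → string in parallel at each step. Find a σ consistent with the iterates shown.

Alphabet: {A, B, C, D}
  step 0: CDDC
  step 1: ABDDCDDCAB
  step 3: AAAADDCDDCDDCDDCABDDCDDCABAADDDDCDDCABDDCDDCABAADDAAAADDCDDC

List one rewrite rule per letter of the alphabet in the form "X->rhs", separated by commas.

  step 0 ⇒ step 1: CDDC ⇒ AB·DDC·DDC·AB
    C ↦ AB
    D ↦ DDC
    A ↦ AA  (constrained at step 1)
    B ↦ DD  (constrained at step 1)

A->AA, B->DD, C->AB, D->DDC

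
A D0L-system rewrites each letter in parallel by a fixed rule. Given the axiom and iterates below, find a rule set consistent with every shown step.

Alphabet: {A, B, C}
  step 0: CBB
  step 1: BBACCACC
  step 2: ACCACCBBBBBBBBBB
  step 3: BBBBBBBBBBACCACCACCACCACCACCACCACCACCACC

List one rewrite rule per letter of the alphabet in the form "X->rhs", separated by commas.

  step 2 ⇒ step 3: ACCACCBBBBBBBBBB ⇒ B·BB·BB·B·BB·BB·ACC·ACC·ACC·ACC·ACC·ACC·ACC·ACC·ACC·ACC
    A ↦ B
    B ↦ ACC
    C ↦ BB

A->B, B->ACC, C->BB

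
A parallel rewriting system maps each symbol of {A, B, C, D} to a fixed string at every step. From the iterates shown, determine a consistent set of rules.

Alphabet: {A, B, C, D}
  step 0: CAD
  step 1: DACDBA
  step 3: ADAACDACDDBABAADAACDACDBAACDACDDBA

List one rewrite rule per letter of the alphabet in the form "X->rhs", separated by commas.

A->ACD, B->ADA, C->D, D->BA

  step 0 ⇒ step 1: CAD ⇒ D·ACD·BA
    A ↦ ACD
    C ↦ D
    D ↦ BA
    B ↦ ADA  (constrained at step 1)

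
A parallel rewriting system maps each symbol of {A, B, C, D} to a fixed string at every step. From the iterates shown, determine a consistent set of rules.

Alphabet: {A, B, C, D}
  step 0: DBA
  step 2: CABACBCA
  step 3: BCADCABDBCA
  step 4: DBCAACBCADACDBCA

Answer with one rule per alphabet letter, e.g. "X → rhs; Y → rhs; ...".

  step 3 ⇒ step 4: BCADCABDBCA ⇒ D·B·CA·AC·B·CA·D·AC·D·B·CA
    A ↦ CA
    B ↦ D
    C ↦ B
    D ↦ AC

A->CA, B->D, C->B, D->AC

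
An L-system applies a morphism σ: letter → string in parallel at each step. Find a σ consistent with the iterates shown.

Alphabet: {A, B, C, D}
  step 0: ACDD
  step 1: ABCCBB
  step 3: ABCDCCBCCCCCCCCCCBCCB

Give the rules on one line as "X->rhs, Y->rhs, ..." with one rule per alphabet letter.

A->AB, B->CD, C->CC, D->B

  step 0 ⇒ step 1: ACDD ⇒ AB·CC·B·B
    A ↦ AB
    C ↦ CC
    D ↦ B
    B ↦ CD  (constrained at step 1)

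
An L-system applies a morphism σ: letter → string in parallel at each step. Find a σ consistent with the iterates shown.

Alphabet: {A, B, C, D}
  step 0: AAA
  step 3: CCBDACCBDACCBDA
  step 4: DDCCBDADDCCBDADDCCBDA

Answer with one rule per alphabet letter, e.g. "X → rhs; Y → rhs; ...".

  step 3 ⇒ step 4: CCBDACCBDACCBDA ⇒ D·D·CC·B·DA·D·D·CC·B·DA·D·D·CC·B·DA
    A ↦ DA
    B ↦ CC
    C ↦ D
    D ↦ B

A->DA, B->CC, C->D, D->B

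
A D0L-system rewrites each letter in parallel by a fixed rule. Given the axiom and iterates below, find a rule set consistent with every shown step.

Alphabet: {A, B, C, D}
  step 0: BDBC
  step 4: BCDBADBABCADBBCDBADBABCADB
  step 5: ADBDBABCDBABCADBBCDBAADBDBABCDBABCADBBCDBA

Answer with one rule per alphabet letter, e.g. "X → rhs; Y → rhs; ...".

  step 4 ⇒ step 5: BCDBADBABCADBBCDBADBABCADB ⇒ A·DB·DB·A·BC·DB·A·BC·A·DB·BC·DB·A·A·DB·DB·A·BC·DB·A·BC·A·DB·BC·DB·A
    A ↦ BC
    B ↦ A
    C ↦ DB
    D ↦ DB

A->BC, B->A, C->DB, D->DB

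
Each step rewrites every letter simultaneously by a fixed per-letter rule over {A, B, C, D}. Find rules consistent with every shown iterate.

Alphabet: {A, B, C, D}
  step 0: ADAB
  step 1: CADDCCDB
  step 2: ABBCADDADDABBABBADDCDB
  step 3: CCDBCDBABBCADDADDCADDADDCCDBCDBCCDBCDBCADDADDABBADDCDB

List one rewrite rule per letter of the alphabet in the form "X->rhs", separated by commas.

  step 2 ⇒ step 3: ABBCADDADDABBABBADDCDB ⇒ C·CDB·CDB·ABB·C·ADD·ADD·C·ADD·ADD·C·CDB·CDB·C·CDB·CDB·C·ADD·ADD·ABB·ADD·CDB
    A ↦ C
    B ↦ CDB
    C ↦ ABB
    D ↦ ADD

A->C, B->CDB, C->ABB, D->ADD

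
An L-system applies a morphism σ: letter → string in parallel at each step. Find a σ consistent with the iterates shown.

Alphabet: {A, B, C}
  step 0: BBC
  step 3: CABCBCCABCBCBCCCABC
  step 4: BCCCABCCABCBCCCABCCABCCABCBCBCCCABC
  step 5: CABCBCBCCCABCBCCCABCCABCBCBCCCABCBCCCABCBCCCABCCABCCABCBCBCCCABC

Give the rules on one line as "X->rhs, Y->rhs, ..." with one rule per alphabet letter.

A->C, B->CA, C->BC

  step 4 ⇒ step 5: BCCCABCCABCBCCCABCCABCCABCBCBCCCABC ⇒ CA·BC·BC·BC·C·CA·BC·BC·C·CA·BC·CA·BC·BC·BC·C·CA·BC·BC·C·CA·BC·BC·C·CA·BC·CA·BC·CA·BC·BC·BC·C·CA·BC
    A ↦ C
    B ↦ CA
    C ↦ BC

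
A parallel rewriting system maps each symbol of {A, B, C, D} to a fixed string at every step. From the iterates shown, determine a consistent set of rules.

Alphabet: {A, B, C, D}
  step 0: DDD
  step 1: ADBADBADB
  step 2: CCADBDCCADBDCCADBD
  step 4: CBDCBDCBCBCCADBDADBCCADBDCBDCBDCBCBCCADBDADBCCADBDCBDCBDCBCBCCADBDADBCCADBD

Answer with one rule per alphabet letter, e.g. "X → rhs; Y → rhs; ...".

  step 1 ⇒ step 2: ADBADBADB ⇒ CC·ADB·D·CC·ADB·D·CC·ADB·D
    A ↦ CC
    B ↦ D
    D ↦ ADB
    C ↦ CB  (constrained at step 2)

A->CC, B->D, C->CB, D->ADB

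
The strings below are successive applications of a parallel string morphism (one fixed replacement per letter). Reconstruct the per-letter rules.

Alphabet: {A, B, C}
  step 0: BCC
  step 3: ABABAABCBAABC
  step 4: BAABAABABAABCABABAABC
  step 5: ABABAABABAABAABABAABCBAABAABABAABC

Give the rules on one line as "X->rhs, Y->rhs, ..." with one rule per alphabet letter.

  step 4 ⇒ step 5: BAABAABABAABCABABAABC ⇒ A·BA·BA·A·BA·BA·A·BA·A·BA·BA·A·BC·BA·A·BA·A·BA·BA·A·BC
    A ↦ BA
    B ↦ A
    C ↦ BC

A->BA, B->A, C->BC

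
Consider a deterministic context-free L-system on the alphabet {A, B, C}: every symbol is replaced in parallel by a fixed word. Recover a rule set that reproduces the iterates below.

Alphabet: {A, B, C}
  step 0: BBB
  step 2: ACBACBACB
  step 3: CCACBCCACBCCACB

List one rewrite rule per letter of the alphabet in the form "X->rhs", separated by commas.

  step 2 ⇒ step 3: ACBACBACB ⇒ CC·A·CB·CC·A·CB·CC·A·CB
    A ↦ CC
    B ↦ CB
    C ↦ A

A->CC, B->CB, C->A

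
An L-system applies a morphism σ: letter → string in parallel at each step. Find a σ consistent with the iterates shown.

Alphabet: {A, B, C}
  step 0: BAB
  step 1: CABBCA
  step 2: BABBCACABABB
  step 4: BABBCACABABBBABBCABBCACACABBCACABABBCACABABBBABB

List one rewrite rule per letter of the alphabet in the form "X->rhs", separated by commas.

  step 1 ⇒ step 2: CABBCA ⇒ BA·BB·CA·CA·BA·BB
    A ↦ BB
    B ↦ CA
    C ↦ BA

A->BB, B->CA, C->BA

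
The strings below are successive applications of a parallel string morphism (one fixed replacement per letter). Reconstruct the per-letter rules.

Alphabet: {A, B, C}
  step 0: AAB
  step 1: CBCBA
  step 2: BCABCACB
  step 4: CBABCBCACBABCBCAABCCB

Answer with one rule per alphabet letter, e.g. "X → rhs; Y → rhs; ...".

  step 1 ⇒ step 2: CBCBA ⇒ BC·A·BC·A·CB
    A ↦ CB
    B ↦ A
    C ↦ BC

A->CB, B->A, C->BC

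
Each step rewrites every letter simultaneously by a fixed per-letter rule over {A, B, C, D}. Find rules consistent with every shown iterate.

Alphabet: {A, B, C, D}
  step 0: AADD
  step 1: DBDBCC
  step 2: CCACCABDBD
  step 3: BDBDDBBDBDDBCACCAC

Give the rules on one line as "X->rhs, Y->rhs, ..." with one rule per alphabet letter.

A->DB, B->CA, C->BD, D->C

  step 2 ⇒ step 3: CCACCABDBD ⇒ BD·BD·DB·BD·BD·DB·CA·C·CA·C
    A ↦ DB
    B ↦ CA
    C ↦ BD
    D ↦ C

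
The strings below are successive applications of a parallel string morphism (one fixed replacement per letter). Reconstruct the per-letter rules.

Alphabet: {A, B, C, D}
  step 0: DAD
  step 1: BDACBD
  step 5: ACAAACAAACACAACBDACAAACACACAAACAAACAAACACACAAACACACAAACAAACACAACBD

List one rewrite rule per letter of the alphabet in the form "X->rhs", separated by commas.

A->AC, B->C, C->AA, D->BD

  step 0 ⇒ step 1: DAD ⇒ BD·AC·BD
    A ↦ AC
    D ↦ BD
    B ↦ C  (constrained at step 1)
    C ↦ AA  (constrained at step 1)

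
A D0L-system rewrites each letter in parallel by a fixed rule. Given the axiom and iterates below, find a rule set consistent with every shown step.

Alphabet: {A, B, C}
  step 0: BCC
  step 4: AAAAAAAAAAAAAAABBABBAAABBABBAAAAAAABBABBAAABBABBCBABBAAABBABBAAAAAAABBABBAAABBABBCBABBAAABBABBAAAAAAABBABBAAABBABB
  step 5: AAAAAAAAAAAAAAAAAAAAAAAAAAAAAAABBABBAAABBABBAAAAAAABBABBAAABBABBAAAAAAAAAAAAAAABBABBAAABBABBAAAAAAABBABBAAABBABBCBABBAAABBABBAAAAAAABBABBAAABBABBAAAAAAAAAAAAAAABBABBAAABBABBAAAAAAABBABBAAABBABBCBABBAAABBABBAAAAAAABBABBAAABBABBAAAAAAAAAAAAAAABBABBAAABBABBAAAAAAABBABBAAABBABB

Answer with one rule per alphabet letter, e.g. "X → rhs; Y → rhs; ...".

A->AA, B->ABB, C->CB

  step 4 ⇒ step 5: AAAAAAAAAAAAAAABBABBAAABBABBAAAAAAABBABBAAABBABBCBABBAAABBABBAAAAAAABBABBAAABBABBCBABBAAABBABBAAAAAAABBABBAAABBABB ⇒ AA·AA·AA·AA·AA·AA·AA·AA·AA·AA·AA·AA·AA·AA·AA·ABB·ABB·AA·ABB·ABB·AA·AA·AA·ABB·ABB·AA·ABB·ABB·AA·AA·AA·AA·AA·AA·AA·ABB·ABB·AA·ABB·ABB·AA·AA·AA·ABB·ABB·AA·ABB·ABB·CB·ABB·AA·ABB·ABB·AA·AA·AA·ABB·ABB·AA·ABB·ABB·AA·AA·AA·AA·AA·AA·AA·ABB·ABB·AA·ABB·ABB·AA·AA·AA·ABB·ABB·AA·ABB·ABB·CB·ABB·AA·ABB·ABB·AA·AA·AA·ABB·ABB·AA·ABB·ABB·AA·AA·AA·AA·AA·AA·AA·ABB·ABB·AA·ABB·ABB·AA·AA·AA·ABB·ABB·AA·ABB·ABB
    A ↦ AA
    B ↦ ABB
    C ↦ CB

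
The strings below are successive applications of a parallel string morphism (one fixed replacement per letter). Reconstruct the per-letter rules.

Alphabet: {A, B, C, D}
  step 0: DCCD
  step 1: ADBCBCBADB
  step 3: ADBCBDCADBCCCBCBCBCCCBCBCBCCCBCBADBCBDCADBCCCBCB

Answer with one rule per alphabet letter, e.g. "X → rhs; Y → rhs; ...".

  step 0 ⇒ step 1: DCCD ⇒ ADB·CB·CB·ADB
    C ↦ CB
    D ↦ ADB
    A ↦ DC  (constrained at step 1)
    B ↦ CC  (constrained at step 1)

A->DC, B->CC, C->CB, D->ADB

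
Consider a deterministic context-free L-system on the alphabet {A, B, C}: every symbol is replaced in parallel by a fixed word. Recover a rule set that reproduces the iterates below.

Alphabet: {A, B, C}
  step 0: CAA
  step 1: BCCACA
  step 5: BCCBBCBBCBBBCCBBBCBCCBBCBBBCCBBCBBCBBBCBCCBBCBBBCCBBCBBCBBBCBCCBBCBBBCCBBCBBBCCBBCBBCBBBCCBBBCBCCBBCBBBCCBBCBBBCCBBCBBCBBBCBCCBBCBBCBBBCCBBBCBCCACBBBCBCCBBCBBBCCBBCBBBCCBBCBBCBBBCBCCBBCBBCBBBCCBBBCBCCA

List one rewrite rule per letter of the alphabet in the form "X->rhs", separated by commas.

A->CA, B->CBB, C->BC

  step 0 ⇒ step 1: CAA ⇒ BC·CA·CA
    A ↦ CA
    C ↦ BC
    B ↦ CBB  (constrained at step 1)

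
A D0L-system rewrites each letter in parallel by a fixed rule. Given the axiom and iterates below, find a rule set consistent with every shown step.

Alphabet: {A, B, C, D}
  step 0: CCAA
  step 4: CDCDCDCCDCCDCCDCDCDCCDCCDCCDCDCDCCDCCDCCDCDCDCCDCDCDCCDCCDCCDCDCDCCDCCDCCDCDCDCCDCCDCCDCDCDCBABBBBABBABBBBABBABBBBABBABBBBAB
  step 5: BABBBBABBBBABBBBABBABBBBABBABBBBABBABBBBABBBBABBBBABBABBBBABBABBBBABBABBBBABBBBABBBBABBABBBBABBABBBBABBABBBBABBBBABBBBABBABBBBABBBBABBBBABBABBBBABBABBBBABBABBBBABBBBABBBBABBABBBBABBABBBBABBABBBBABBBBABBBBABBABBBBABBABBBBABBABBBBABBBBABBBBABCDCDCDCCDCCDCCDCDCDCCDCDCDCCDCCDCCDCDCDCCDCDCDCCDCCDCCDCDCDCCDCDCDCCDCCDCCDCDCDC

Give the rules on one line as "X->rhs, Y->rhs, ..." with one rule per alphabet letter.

A->D, B->CDC, C->BAB, D->BB

  step 4 ⇒ step 5: CDCDCDCCDCCDCCDCDCDCCDCCDCCDCDCDCCDCCDCCDCDCDCCDCDCDCCDCCDCCDCDCDCCDCCDCCDCDCDCCDCCDCCDCDCDCBABBBBABBABBBBABBABBBBABBABBBBAB ⇒ BAB·BB·BAB·BB·BAB·BB·BAB·BAB·BB·BAB·BAB·BB·BAB·BAB·BB·BAB·BB·BAB·BB·BAB·BAB·BB·BAB·BAB·BB·BAB·BAB·BB·BAB·BB·BAB·BB·BAB·BAB·BB·BAB·BAB·BB·BAB·BAB·BB·BAB·BB·BAB·BB·BAB·BAB·BB·BAB·BB·BAB·BB·BAB·BAB·BB·BAB·BAB·BB·BAB·BAB·BB·BAB·BB·BAB·BB·BAB·BAB·BB·BAB·BAB·BB·BAB·BAB·BB·BAB·BB·BAB·BB·BAB·BAB·BB·BAB·BAB·BB·BAB·BAB·BB·BAB·BB·BAB·BB·BAB·CDC·D·CDC·CDC·CDC·CDC·D·CDC·CDC·D·CDC·CDC·CDC·CDC·D·CDC·CDC·D·CDC·CDC·CDC·CDC·D·CDC·CDC·D·CDC·CDC·CDC·CDC·D·CDC
    A ↦ D
    B ↦ CDC
    C ↦ BAB
    D ↦ BB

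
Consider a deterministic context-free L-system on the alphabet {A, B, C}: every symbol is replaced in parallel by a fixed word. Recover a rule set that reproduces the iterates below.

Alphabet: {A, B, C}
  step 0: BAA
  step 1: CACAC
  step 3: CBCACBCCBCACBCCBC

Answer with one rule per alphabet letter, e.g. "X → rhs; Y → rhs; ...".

A->AC, B->C, C->BC

  step 0 ⇒ step 1: BAA ⇒ C·AC·AC
    A ↦ AC
    B ↦ C
    C ↦ BC  (constrained at step 1)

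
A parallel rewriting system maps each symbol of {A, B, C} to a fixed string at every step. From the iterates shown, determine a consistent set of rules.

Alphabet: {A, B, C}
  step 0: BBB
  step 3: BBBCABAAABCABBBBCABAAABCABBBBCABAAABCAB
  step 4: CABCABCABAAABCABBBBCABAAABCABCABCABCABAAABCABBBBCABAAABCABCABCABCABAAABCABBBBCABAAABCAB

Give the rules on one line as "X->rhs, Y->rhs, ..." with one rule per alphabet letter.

A->B, B->CAB, C->AAA

  step 3 ⇒ step 4: BBBCABAAABCABBBBCABAAABCABBBBCABAAABCAB ⇒ CAB·CAB·CAB·AAA·B·CAB·B·B·B·CAB·AAA·B·CAB·CAB·CAB·CAB·AAA·B·CAB·B·B·B·CAB·AAA·B·CAB·CAB·CAB·CAB·AAA·B·CAB·B·B·B·CAB·AAA·B·CAB
    A ↦ B
    B ↦ CAB
    C ↦ AAA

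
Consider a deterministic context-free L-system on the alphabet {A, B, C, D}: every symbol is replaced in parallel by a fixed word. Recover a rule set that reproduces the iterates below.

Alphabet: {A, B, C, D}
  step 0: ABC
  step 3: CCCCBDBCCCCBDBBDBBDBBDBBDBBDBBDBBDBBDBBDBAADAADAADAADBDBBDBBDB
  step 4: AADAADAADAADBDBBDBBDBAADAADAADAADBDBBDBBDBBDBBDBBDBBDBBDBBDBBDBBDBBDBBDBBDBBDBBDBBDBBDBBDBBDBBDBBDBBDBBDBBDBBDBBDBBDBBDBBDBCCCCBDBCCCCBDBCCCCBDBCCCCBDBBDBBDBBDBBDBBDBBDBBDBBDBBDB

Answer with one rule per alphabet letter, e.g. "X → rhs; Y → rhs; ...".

A->CC, B->BDB, C->AAD, D->BDB

  step 3 ⇒ step 4: CCCCBDBCCCCBDBBDBBDBBDBBDBBDBBDBBDBBDBBDBAADAADAADAADBDBBDBBDB ⇒ AAD·AAD·AAD·AAD·BDB·BDB·BDB·AAD·AAD·AAD·AAD·BDB·BDB·BDB·BDB·BDB·BDB·BDB·BDB·BDB·BDB·BDB·BDB·BDB·BDB·BDB·BDB·BDB·BDB·BDB·BDB·BDB·BDB·BDB·BDB·BDB·BDB·BDB·BDB·BDB·BDB·CC·CC·BDB·CC·CC·BDB·CC·CC·BDB·CC·CC·BDB·BDB·BDB·BDB·BDB·BDB·BDB·BDB·BDB·BDB
    A ↦ CC
    B ↦ BDB
    C ↦ AAD
    D ↦ BDB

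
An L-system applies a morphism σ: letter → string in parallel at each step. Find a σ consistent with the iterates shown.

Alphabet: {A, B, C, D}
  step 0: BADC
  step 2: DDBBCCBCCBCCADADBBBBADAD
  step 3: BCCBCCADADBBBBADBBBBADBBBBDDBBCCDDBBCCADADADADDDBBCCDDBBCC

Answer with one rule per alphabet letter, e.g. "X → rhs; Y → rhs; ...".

  step 2 ⇒ step 3: DDBBCCBCCBCCADADBBBBADAD ⇒ BCC·BCC·AD·AD·BB·BB·AD·BB·BB·AD·BB·BB·DDB·BCC·DDB·BCC·AD·AD·AD·AD·DDB·BCC·DDB·BCC
    A ↦ DDB
    B ↦ AD
    C ↦ BB
    D ↦ BCC

A->DDB, B->AD, C->BB, D->BCC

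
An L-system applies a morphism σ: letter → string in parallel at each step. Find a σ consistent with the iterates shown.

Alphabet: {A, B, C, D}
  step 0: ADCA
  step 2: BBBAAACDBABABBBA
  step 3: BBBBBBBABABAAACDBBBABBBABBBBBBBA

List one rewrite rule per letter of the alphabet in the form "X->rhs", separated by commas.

A->BA, B->BB, C->AA, D->CD

  step 2 ⇒ step 3: BBBAAACDBABABBBA ⇒ BB·BB·BB·BA·BA·BA·AA·CD·BB·BA·BB·BA·BB·BB·BB·BA
    A ↦ BA
    B ↦ BB
    C ↦ AA
    D ↦ CD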